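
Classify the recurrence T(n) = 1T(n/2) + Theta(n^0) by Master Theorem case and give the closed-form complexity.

Master Theorem for T(n) = 1T(n/2) + O(n^0):

a = 1, b = 2, c = 0
log_b(a) = log_2(1) = 0.0000

Case 2: c = 0 = log_2(1) = 0.0000
T(n) = O(n^0 log n) = O(log n)

For T(n) = 1T(n/2) + O(n^0): log_2(1) = 0.0000. This is Case 2 of the Master Theorem (c = log_b(a), equal work at all levels), giving O(log n).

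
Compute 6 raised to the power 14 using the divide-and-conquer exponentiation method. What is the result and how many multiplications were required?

Computing 6^14 by squaring (build up from 6^1; each line after the first costs one multiplication):

6^1 = 6
6^2 = (6^1)^2 = 6^2 = 36
6^3 = 6 * 6^2 = 6 * 36 = 216
6^6 = (6^3)^2 = 216^2 = 46656
6^7 = 6 * 6^6 = 6 * 46656 = 279936
6^14 = (6^7)^2 = 279936^2 = 78364164096

Result: 78364164096
Multiplications needed: 5 (5 lines after 6^1)

6^14 = 78364164096. Using exponentiation by squaring, this requires 5 multiplications. The key idea: if the exponent is even, square the half-power; if odd, multiply by the base once.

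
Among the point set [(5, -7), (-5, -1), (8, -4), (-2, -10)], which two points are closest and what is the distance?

Computing all pairwise distances among 4 points:

d((5, -7), (-5, -1)) = 11.6619
d((5, -7), (8, -4)) = 4.2426 <-- minimum
d((5, -7), (-2, -10)) = 7.6158
d((-5, -1), (8, -4)) = 13.3417
d((-5, -1), (-2, -10)) = 9.4868
d((8, -4), (-2, -10)) = 11.6619

Closest pair: (5, -7) and (8, -4) with distance 4.2426

The closest pair is (5, -7) and (8, -4) with Euclidean distance 4.2426. For 4 points, brute-force pairwise comparison is shown above. For large n, the divide-and-conquer algorithm (sort by x, recurse on halves, check the dividing strip) achieves O(n log n).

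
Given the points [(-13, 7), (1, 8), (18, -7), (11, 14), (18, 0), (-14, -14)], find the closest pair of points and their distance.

Computing all pairwise distances among 6 points:

d((-13, 7), (1, 8)) = 14.0357
d((-13, 7), (18, -7)) = 34.0147
d((-13, 7), (11, 14)) = 25.0
d((-13, 7), (18, 0)) = 31.7805
d((-13, 7), (-14, -14)) = 21.0238
d((1, 8), (18, -7)) = 22.6716
d((1, 8), (11, 14)) = 11.6619
d((1, 8), (18, 0)) = 18.7883
d((1, 8), (-14, -14)) = 26.6271
d((18, -7), (11, 14)) = 22.1359
d((18, -7), (18, 0)) = 7.0 <-- minimum
d((18, -7), (-14, -14)) = 32.7567
d((11, 14), (18, 0)) = 15.6525
d((11, 14), (-14, -14)) = 37.5366
d((18, 0), (-14, -14)) = 34.9285

Closest pair: (18, -7) and (18, 0) with distance 7.0

The closest pair is (18, -7) and (18, 0) with Euclidean distance 7.0. For 6 points, brute-force pairwise comparison is shown above. For large n, the divide-and-conquer algorithm (sort by x, recurse on halves, check the dividing strip) achieves O(n log n).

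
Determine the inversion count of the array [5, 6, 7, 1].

Finding inversions in [5, 6, 7, 1]:

(0, 3): arr[0]=5 > arr[3]=1
(1, 3): arr[1]=6 > arr[3]=1
(2, 3): arr[2]=7 > arr[3]=1

Total inversions: 3

The array has 3 inversion(s): (0,3), (1,3), (2,3). Each pair (i,j) satisfies i < j and arr[i] > arr[j].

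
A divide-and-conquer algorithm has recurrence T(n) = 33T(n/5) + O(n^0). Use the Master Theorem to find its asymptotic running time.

Master Theorem for T(n) = 33T(n/5) + O(n^0):

a = 33, b = 5, c = 0
log_b(a) = log_5(33) = 2.1725

Case 1: c = 0 < log_5(33) = 2.1725
T(n) = O(n^(log_5 33))

For T(n) = 33T(n/5) + O(n^0): log_5(33) = 2.1725. This is Case 1 of the Master Theorem (c < log_b(a), work dominated by leaves), giving O(n^(log_5 33)).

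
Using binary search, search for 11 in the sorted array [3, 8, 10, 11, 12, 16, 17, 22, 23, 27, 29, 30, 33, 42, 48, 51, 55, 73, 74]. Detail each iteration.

Binary search for 11 in [3, 8, 10, 11, 12, 16, 17, 22, 23, 27, 29, 30, 33, 42, 48, 51, 55, 73, 74]:

lo=0, hi=18, mid=9, arr[mid]=27 -> 27 > 11, search left half
lo=0, hi=8, mid=4, arr[mid]=12 -> 12 > 11, search left half
lo=0, hi=3, mid=1, arr[mid]=8 -> 8 < 11, search right half
lo=2, hi=3, mid=2, arr[mid]=10 -> 10 < 11, search right half
lo=3, hi=3, mid=3, arr[mid]=11 -> Found target at index 3!

Binary search finds 11 at index 3 after 5 comparisons. The search repeatedly halves the search space by comparing with the middle element.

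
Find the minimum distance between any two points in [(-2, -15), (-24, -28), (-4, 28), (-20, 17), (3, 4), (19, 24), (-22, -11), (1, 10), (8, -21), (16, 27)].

Computing all pairwise distances among 10 points:

d((-2, -15), (-24, -28)) = 25.5539
d((-2, -15), (-4, 28)) = 43.0465
d((-2, -15), (-20, 17)) = 36.7151
d((-2, -15), (3, 4)) = 19.6469
d((-2, -15), (19, 24)) = 44.2945
d((-2, -15), (-22, -11)) = 20.3961
d((-2, -15), (1, 10)) = 25.1794
d((-2, -15), (8, -21)) = 11.6619
d((-2, -15), (16, 27)) = 45.6946
d((-24, -28), (-4, 28)) = 59.4643
d((-24, -28), (-20, 17)) = 45.1774
d((-24, -28), (3, 4)) = 41.8688
d((-24, -28), (19, 24)) = 67.4759
d((-24, -28), (-22, -11)) = 17.1172
d((-24, -28), (1, 10)) = 45.4863
d((-24, -28), (8, -21)) = 32.7567
d((-24, -28), (16, 27)) = 68.0074
d((-4, 28), (-20, 17)) = 19.4165
d((-4, 28), (3, 4)) = 25.0
d((-4, 28), (19, 24)) = 23.3452
d((-4, 28), (-22, -11)) = 42.9535
d((-4, 28), (1, 10)) = 18.6815
d((-4, 28), (8, -21)) = 50.448
d((-4, 28), (16, 27)) = 20.025
d((-20, 17), (3, 4)) = 26.4197
d((-20, 17), (19, 24)) = 39.6232
d((-20, 17), (-22, -11)) = 28.0713
d((-20, 17), (1, 10)) = 22.1359
d((-20, 17), (8, -21)) = 47.2017
d((-20, 17), (16, 27)) = 37.3631
d((3, 4), (19, 24)) = 25.6125
d((3, 4), (-22, -11)) = 29.1548
d((3, 4), (1, 10)) = 6.3246
d((3, 4), (8, -21)) = 25.4951
d((3, 4), (16, 27)) = 26.4197
d((19, 24), (-22, -11)) = 53.9073
d((19, 24), (1, 10)) = 22.8035
d((19, 24), (8, -21)) = 46.3249
d((19, 24), (16, 27)) = 4.2426 <-- minimum
d((-22, -11), (1, 10)) = 31.1448
d((-22, -11), (8, -21)) = 31.6228
d((-22, -11), (16, 27)) = 53.7401
d((1, 10), (8, -21)) = 31.7805
d((1, 10), (16, 27)) = 22.6716
d((8, -21), (16, 27)) = 48.6621

Closest pair: (19, 24) and (16, 27) with distance 4.2426

The closest pair is (19, 24) and (16, 27) with Euclidean distance 4.2426. For 10 points, brute-force pairwise comparison is shown above. For large n, the divide-and-conquer algorithm (sort by x, recurse on halves, check the dividing strip) achieves O(n log n).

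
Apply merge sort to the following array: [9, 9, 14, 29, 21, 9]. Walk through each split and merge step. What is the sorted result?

Merge sort trace:

Split: [9, 9, 14, 29, 21, 9] -> [9, 9, 14] and [29, 21, 9]
  Split: [9, 9, 14] -> [9] and [9, 14]
    Split: [9, 14] -> [9] and [14]
    Merge: [9] + [14] -> [9, 14]
  Merge: [9] + [9, 14] -> [9, 9, 14]
  Split: [29, 21, 9] -> [29] and [21, 9]
    Split: [21, 9] -> [21] and [9]
    Merge: [21] + [9] -> [9, 21]
  Merge: [29] + [9, 21] -> [9, 21, 29]
Merge: [9, 9, 14] + [9, 21, 29] -> [9, 9, 9, 14, 21, 29]

Final sorted array: [9, 9, 9, 14, 21, 29]

The merge sort proceeds by recursively splitting the array and merging sorted halves.
After all merges, the sorted array is [9, 9, 9, 14, 21, 29].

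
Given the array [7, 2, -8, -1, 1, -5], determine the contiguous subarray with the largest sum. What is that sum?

Using Kadane's algorithm on [7, 2, -8, -1, 1, -5]:

Scanning through the array:
Position 1 (value 2): max_ending_here = 9, max_so_far = 9
Position 2 (value -8): max_ending_here = 1, max_so_far = 9
Position 3 (value -1): max_ending_here = 0, max_so_far = 9
Position 4 (value 1): max_ending_here = 1, max_so_far = 9
Position 5 (value -5): max_ending_here = -4, max_so_far = 9

Maximum subarray: [7, 2]
Maximum sum: 9

The maximum subarray is [7, 2] with sum 9. This subarray runs from index 0 to index 1.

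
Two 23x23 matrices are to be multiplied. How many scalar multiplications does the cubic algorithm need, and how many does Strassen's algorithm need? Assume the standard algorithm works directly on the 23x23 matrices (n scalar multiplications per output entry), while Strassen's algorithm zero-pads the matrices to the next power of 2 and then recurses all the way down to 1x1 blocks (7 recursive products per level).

Matrix multiplication for 23x23 matrices:

Strassen's algorithm requires power-of-2 dimensions. Pad 23x23 to 32x32 (next power of 2).

Standard algorithm: 23^3 = 12167 multiplications
Strassen's algorithm: 7^(log2(32)) = 7^5 = 16807 multiplications
Difference: 12167 - 16807 = -4640 (Strassen uses MORE here due to padding overhead — for small or just-over-power-of-2 n, padding can outweigh the per-level savings)

Standard: 12167 multiplications (23^3). Strassen: 16807 multiplications (7^5, after padding to 32x32). Strassen reduces 8 recursive multiplications to 7 at each level.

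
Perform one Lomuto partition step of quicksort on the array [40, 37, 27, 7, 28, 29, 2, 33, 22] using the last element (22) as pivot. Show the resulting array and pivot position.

Lomuto partition with pivot = 22:

Initial array: [40, 37, 27, 7, 28, 29, 2, 33, 22]

arr[0]=40 > 22: no swap
arr[1]=37 > 22: no swap
arr[2]=27 > 22: no swap
arr[3]=7 <= 22: swap with position 0, array becomes [7, 37, 27, 40, 28, 29, 2, 33, 22]
arr[4]=28 > 22: no swap
arr[5]=29 > 22: no swap
arr[6]=2 <= 22: swap with position 1, array becomes [7, 2, 27, 40, 28, 29, 37, 33, 22]
arr[7]=33 > 22: no swap

Place pivot at position 2: [7, 2, 22, 40, 28, 29, 37, 33, 27]
Pivot position: 2

After partitioning with pivot 22, the array becomes [7, 2, 22, 40, 28, 29, 37, 33, 27]. The pivot is placed at index 2. All elements to the left of the pivot are <= 22, and all elements to the right are > 22.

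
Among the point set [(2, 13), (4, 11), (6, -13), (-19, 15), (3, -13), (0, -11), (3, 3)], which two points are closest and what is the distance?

Computing all pairwise distances among 7 points:

d((2, 13), (4, 11)) = 2.8284 <-- minimum
d((2, 13), (6, -13)) = 26.3059
d((2, 13), (-19, 15)) = 21.095
d((2, 13), (3, -13)) = 26.0192
d((2, 13), (0, -11)) = 24.0832
d((2, 13), (3, 3)) = 10.0499
d((4, 11), (6, -13)) = 24.0832
d((4, 11), (-19, 15)) = 23.3452
d((4, 11), (3, -13)) = 24.0208
d((4, 11), (0, -11)) = 22.3607
d((4, 11), (3, 3)) = 8.0623
d((6, -13), (-19, 15)) = 37.5366
d((6, -13), (3, -13)) = 3.0
d((6, -13), (0, -11)) = 6.3246
d((6, -13), (3, 3)) = 16.2788
d((-19, 15), (3, -13)) = 35.609
d((-19, 15), (0, -11)) = 32.2025
d((-19, 15), (3, 3)) = 25.0599
d((3, -13), (0, -11)) = 3.6056
d((3, -13), (3, 3)) = 16.0
d((0, -11), (3, 3)) = 14.3178

Closest pair: (2, 13) and (4, 11) with distance 2.8284

The closest pair is (2, 13) and (4, 11) with Euclidean distance 2.8284. For 7 points, brute-force pairwise comparison is shown above. For large n, the divide-and-conquer algorithm (sort by x, recurse on halves, check the dividing strip) achieves O(n log n).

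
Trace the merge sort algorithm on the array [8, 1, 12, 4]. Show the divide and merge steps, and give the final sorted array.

Merge sort trace:

Split: [8, 1, 12, 4] -> [8, 1] and [12, 4]
  Split: [8, 1] -> [8] and [1]
  Merge: [8] + [1] -> [1, 8]
  Split: [12, 4] -> [12] and [4]
  Merge: [12] + [4] -> [4, 12]
Merge: [1, 8] + [4, 12] -> [1, 4, 8, 12]

Final sorted array: [1, 4, 8, 12]

The merge sort proceeds by recursively splitting the array and merging sorted halves.
After all merges, the sorted array is [1, 4, 8, 12].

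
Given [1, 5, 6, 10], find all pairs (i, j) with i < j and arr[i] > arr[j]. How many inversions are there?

Finding inversions in [1, 5, 6, 10]:


Total inversions: 0

The array has 0 inversions. It is already sorted.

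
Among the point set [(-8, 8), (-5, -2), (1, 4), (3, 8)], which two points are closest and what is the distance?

Computing all pairwise distances among 4 points:

d((-8, 8), (-5, -2)) = 10.4403
d((-8, 8), (1, 4)) = 9.8489
d((-8, 8), (3, 8)) = 11.0
d((-5, -2), (1, 4)) = 8.4853
d((-5, -2), (3, 8)) = 12.8062
d((1, 4), (3, 8)) = 4.4721 <-- minimum

Closest pair: (1, 4) and (3, 8) with distance 4.4721

The closest pair is (1, 4) and (3, 8) with Euclidean distance 4.4721. For 4 points, brute-force pairwise comparison is shown above. For large n, the divide-and-conquer algorithm (sort by x, recurse on halves, check the dividing strip) achieves O(n log n).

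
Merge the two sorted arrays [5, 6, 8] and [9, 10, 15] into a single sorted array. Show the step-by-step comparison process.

Merging process:

Compare 5 vs 9: take 5 from left. Merged: [5]
Compare 6 vs 9: take 6 from left. Merged: [5, 6]
Compare 8 vs 9: take 8 from left. Merged: [5, 6, 8]
Append remaining from right: [9, 10, 15]. Merged: [5, 6, 8, 9, 10, 15]

Final merged array: [5, 6, 8, 9, 10, 15]
Total comparisons: 3

The merged array is [5, 6, 8, 9, 10, 15], requiring 3 comparisons. The merge step runs in O(n) time where n is the total number of elements.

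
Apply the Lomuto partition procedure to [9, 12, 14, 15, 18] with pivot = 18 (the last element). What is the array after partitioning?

Lomuto partition with pivot = 18:

Initial array: [9, 12, 14, 15, 18]

arr[0]=9 <= 18: swap with position 0, array becomes [9, 12, 14, 15, 18]
arr[1]=12 <= 18: swap with position 1, array becomes [9, 12, 14, 15, 18]
arr[2]=14 <= 18: swap with position 2, array becomes [9, 12, 14, 15, 18]
arr[3]=15 <= 18: swap with position 3, array becomes [9, 12, 14, 15, 18]

Place pivot at position 4: [9, 12, 14, 15, 18]
Pivot position: 4

After partitioning with pivot 18, the array becomes [9, 12, 14, 15, 18]. The pivot is placed at index 4. All elements to the left of the pivot are <= 18, and all elements to the right are > 18.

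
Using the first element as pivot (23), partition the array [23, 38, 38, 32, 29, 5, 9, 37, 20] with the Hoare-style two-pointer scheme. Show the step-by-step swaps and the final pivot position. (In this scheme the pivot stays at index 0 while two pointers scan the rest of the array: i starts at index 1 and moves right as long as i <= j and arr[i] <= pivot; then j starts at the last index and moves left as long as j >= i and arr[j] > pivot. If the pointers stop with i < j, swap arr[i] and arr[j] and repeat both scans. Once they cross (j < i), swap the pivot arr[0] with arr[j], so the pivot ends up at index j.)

Hoare-style two-pointer partition with pivot = 23:

Initial array: [23, 38, 38, 32, 29, 5, 9, 37, 20]

Pointers start at i = 1, j = 8.
i stops at index 1 (arr[1]=38 > 23), j stops at index 8 (arr[8]=20 <= 23): swap arr[1] and arr[8], array becomes [23, 20, 38, 32, 29, 5, 9, 37, 38]
i stops at index 2 (arr[2]=38 > 23), j stops at index 6 (arr[6]=9 <= 23): swap arr[2] and arr[6], array becomes [23, 20, 9, 32, 29, 5, 38, 37, 38]
i stops at index 3 (arr[3]=32 > 23), j stops at index 5 (arr[5]=5 <= 23): swap arr[3] and arr[5], array becomes [23, 20, 9, 5, 29, 32, 38, 37, 38]
i ends at 4, j ends at 3: the pointers have crossed (j < i), so scanning stops.

Swap pivot arr[0] with arr[3] to place pivot at position 3: [5, 20, 9, 23, 29, 32, 38, 37, 38]
Pivot position: 3

After partitioning with pivot 23, the array becomes [5, 20, 9, 23, 29, 32, 38, 37, 38]. The pivot is placed at index 3. All elements to the left of the pivot are <= 23, and all elements to the right are > 23.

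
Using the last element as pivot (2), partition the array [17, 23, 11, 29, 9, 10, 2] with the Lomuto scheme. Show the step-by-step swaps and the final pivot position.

Lomuto partition with pivot = 2:

Initial array: [17, 23, 11, 29, 9, 10, 2]

arr[0]=17 > 2: no swap
arr[1]=23 > 2: no swap
arr[2]=11 > 2: no swap
arr[3]=29 > 2: no swap
arr[4]=9 > 2: no swap
arr[5]=10 > 2: no swap

Place pivot at position 0: [2, 23, 11, 29, 9, 10, 17]
Pivot position: 0

After partitioning with pivot 2, the array becomes [2, 23, 11, 29, 9, 10, 17]. The pivot is placed at index 0. All elements to the left of the pivot are <= 2, and all elements to the right are > 2.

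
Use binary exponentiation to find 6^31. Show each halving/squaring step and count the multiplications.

Computing 6^31 by squaring (build up from 6^1; each line after the first costs one multiplication):

6^1 = 6
6^2 = (6^1)^2 = 6^2 = 36
6^3 = 6 * 6^2 = 6 * 36 = 216
6^6 = (6^3)^2 = 216^2 = 46656
6^7 = 6 * 6^6 = 6 * 46656 = 279936
6^14 = (6^7)^2 = 279936^2 = 78364164096
6^15 = 6 * 6^14 = 6 * 78364164096 = 470184984576
6^30 = (6^15)^2 = 470184984576^2 = 221073919720733357899776
6^31 = 6 * 6^30 = 6 * 221073919720733357899776 = 1326443518324400147398656

Result: 1326443518324400147398656
Multiplications needed: 8 (8 lines after 6^1)

6^31 = 1326443518324400147398656. Using exponentiation by squaring, this requires 8 multiplications. The key idea: if the exponent is even, square the half-power; if odd, multiply by the base once.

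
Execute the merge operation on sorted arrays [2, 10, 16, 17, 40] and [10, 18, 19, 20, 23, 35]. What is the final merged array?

Merging process:

Compare 2 vs 10: take 2 from left. Merged: [2]
Compare 10 vs 10: take 10 from left. Merged: [2, 10]
Compare 16 vs 10: take 10 from right. Merged: [2, 10, 10]
Compare 16 vs 18: take 16 from left. Merged: [2, 10, 10, 16]
Compare 17 vs 18: take 17 from left. Merged: [2, 10, 10, 16, 17]
Compare 40 vs 18: take 18 from right. Merged: [2, 10, 10, 16, 17, 18]
Compare 40 vs 19: take 19 from right. Merged: [2, 10, 10, 16, 17, 18, 19]
Compare 40 vs 20: take 20 from right. Merged: [2, 10, 10, 16, 17, 18, 19, 20]
Compare 40 vs 23: take 23 from right. Merged: [2, 10, 10, 16, 17, 18, 19, 20, 23]
Compare 40 vs 35: take 35 from right. Merged: [2, 10, 10, 16, 17, 18, 19, 20, 23, 35]
Append remaining from left: [40]. Merged: [2, 10, 10, 16, 17, 18, 19, 20, 23, 35, 40]

Final merged array: [2, 10, 10, 16, 17, 18, 19, 20, 23, 35, 40]
Total comparisons: 10

The merged array is [2, 10, 10, 16, 17, 18, 19, 20, 23, 35, 40], requiring 10 comparisons. The merge step runs in O(n) time where n is the total number of elements.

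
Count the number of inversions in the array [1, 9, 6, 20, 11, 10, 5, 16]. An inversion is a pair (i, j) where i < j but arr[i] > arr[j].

Finding inversions in [1, 9, 6, 20, 11, 10, 5, 16]:

(1, 2): arr[1]=9 > arr[2]=6
(1, 6): arr[1]=9 > arr[6]=5
(2, 6): arr[2]=6 > arr[6]=5
(3, 4): arr[3]=20 > arr[4]=11
(3, 5): arr[3]=20 > arr[5]=10
(3, 6): arr[3]=20 > arr[6]=5
(3, 7): arr[3]=20 > arr[7]=16
(4, 5): arr[4]=11 > arr[5]=10
(4, 6): arr[4]=11 > arr[6]=5
(5, 6): arr[5]=10 > arr[6]=5

Total inversions: 10

The array has 10 inversion(s): (1,2), (1,6), (2,6), (3,4), (3,5), (3,6), (3,7), (4,5), (4,6), (5,6). Each pair (i,j) satisfies i < j and arr[i] > arr[j].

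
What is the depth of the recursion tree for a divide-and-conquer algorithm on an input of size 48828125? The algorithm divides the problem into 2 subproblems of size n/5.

For divide and conquer with division factor 5:

Problem sizes at each level:
Level 0: 48828125
Level 1: 9765625
Level 2: 1953125
Level 3: 390625
Level 4: 78125
Level 5: 15625
Level 6: 3125
Level 7: 625
Level 8: 125
Level 9: 25
Level 10: 5
Level 11: 1

The root is level 0 and the size-1 base case is level 11 (the tree spans levels 0 through 11, i.e. 12 levels counting the root), so the depth is the number of divisions: log_5(48828125) = 11

The recursion tree depth is log_5(48828125) = 11. At each level, the problem size is divided by 5, so it takes 11 divisions to reduce to a base case of size 1. The algorithm makes 2 recursive calls at each level.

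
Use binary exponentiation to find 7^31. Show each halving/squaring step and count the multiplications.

Computing 7^31 by squaring (build up from 7^1; each line after the first costs one multiplication):

7^1 = 7
7^2 = (7^1)^2 = 7^2 = 49
7^3 = 7 * 7^2 = 7 * 49 = 343
7^6 = (7^3)^2 = 343^2 = 117649
7^7 = 7 * 7^6 = 7 * 117649 = 823543
7^14 = (7^7)^2 = 823543^2 = 678223072849
7^15 = 7 * 7^14 = 7 * 678223072849 = 4747561509943
7^30 = (7^15)^2 = 4747561509943^2 = 22539340290692258087863249
7^31 = 7 * 7^30 = 7 * 22539340290692258087863249 = 157775382034845806615042743

Result: 157775382034845806615042743
Multiplications needed: 8 (8 lines after 7^1)

7^31 = 157775382034845806615042743. Using exponentiation by squaring, this requires 8 multiplications. The key idea: if the exponent is even, square the half-power; if odd, multiply by the base once.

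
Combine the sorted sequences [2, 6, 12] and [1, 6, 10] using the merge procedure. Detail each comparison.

Merging process:

Compare 2 vs 1: take 1 from right. Merged: [1]
Compare 2 vs 6: take 2 from left. Merged: [1, 2]
Compare 6 vs 6: take 6 from left. Merged: [1, 2, 6]
Compare 12 vs 6: take 6 from right. Merged: [1, 2, 6, 6]
Compare 12 vs 10: take 10 from right. Merged: [1, 2, 6, 6, 10]
Append remaining from left: [12]. Merged: [1, 2, 6, 6, 10, 12]

Final merged array: [1, 2, 6, 6, 10, 12]
Total comparisons: 5

The merged array is [1, 2, 6, 6, 10, 12], requiring 5 comparisons. The merge step runs in O(n) time where n is the total number of elements.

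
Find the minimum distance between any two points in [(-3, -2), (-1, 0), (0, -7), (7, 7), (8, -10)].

Computing all pairwise distances among 5 points:

d((-3, -2), (-1, 0)) = 2.8284 <-- minimum
d((-3, -2), (0, -7)) = 5.831
d((-3, -2), (7, 7)) = 13.4536
d((-3, -2), (8, -10)) = 13.6015
d((-1, 0), (0, -7)) = 7.0711
d((-1, 0), (7, 7)) = 10.6301
d((-1, 0), (8, -10)) = 13.4536
d((0, -7), (7, 7)) = 15.6525
d((0, -7), (8, -10)) = 8.544
d((7, 7), (8, -10)) = 17.0294

Closest pair: (-3, -2) and (-1, 0) with distance 2.8284

The closest pair is (-3, -2) and (-1, 0) with Euclidean distance 2.8284. For 5 points, brute-force pairwise comparison is shown above. For large n, the divide-and-conquer algorithm (sort by x, recurse on halves, check the dividing strip) achieves O(n log n).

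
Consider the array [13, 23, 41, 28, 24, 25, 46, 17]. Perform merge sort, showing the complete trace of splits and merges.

Merge sort trace:

Split: [13, 23, 41, 28, 24, 25, 46, 17] -> [13, 23, 41, 28] and [24, 25, 46, 17]
  Split: [13, 23, 41, 28] -> [13, 23] and [41, 28]
    Split: [13, 23] -> [13] and [23]
    Merge: [13] + [23] -> [13, 23]
    Split: [41, 28] -> [41] and [28]
    Merge: [41] + [28] -> [28, 41]
  Merge: [13, 23] + [28, 41] -> [13, 23, 28, 41]
  Split: [24, 25, 46, 17] -> [24, 25] and [46, 17]
    Split: [24, 25] -> [24] and [25]
    Merge: [24] + [25] -> [24, 25]
    Split: [46, 17] -> [46] and [17]
    Merge: [46] + [17] -> [17, 46]
  Merge: [24, 25] + [17, 46] -> [17, 24, 25, 46]
Merge: [13, 23, 28, 41] + [17, 24, 25, 46] -> [13, 17, 23, 24, 25, 28, 41, 46]

Final sorted array: [13, 17, 23, 24, 25, 28, 41, 46]

The merge sort proceeds by recursively splitting the array and merging sorted halves.
After all merges, the sorted array is [13, 17, 23, 24, 25, 28, 41, 46].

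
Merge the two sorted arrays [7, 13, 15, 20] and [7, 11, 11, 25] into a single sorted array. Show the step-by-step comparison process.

Merging process:

Compare 7 vs 7: take 7 from left. Merged: [7]
Compare 13 vs 7: take 7 from right. Merged: [7, 7]
Compare 13 vs 11: take 11 from right. Merged: [7, 7, 11]
Compare 13 vs 11: take 11 from right. Merged: [7, 7, 11, 11]
Compare 13 vs 25: take 13 from left. Merged: [7, 7, 11, 11, 13]
Compare 15 vs 25: take 15 from left. Merged: [7, 7, 11, 11, 13, 15]
Compare 20 vs 25: take 20 from left. Merged: [7, 7, 11, 11, 13, 15, 20]
Append remaining from right: [25]. Merged: [7, 7, 11, 11, 13, 15, 20, 25]

Final merged array: [7, 7, 11, 11, 13, 15, 20, 25]
Total comparisons: 7

The merged array is [7, 7, 11, 11, 13, 15, 20, 25], requiring 7 comparisons. The merge step runs in O(n) time where n is the total number of elements.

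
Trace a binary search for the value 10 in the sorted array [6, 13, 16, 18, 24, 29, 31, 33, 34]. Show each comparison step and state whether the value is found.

Binary search for 10 in [6, 13, 16, 18, 24, 29, 31, 33, 34]:

lo=0, hi=8, mid=4, arr[mid]=24 -> 24 > 10, search left half
lo=0, hi=3, mid=1, arr[mid]=13 -> 13 > 10, search left half
lo=0, hi=0, mid=0, arr[mid]=6 -> 6 < 10, search right half
lo=1 > hi=0, target 10 not found

Binary search determines that 10 is not in the array after 3 comparisons. The search space was exhausted without finding the target.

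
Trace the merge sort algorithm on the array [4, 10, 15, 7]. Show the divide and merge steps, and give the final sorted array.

Merge sort trace:

Split: [4, 10, 15, 7] -> [4, 10] and [15, 7]
  Split: [4, 10] -> [4] and [10]
  Merge: [4] + [10] -> [4, 10]
  Split: [15, 7] -> [15] and [7]
  Merge: [15] + [7] -> [7, 15]
Merge: [4, 10] + [7, 15] -> [4, 7, 10, 15]

Final sorted array: [4, 7, 10, 15]

The merge sort proceeds by recursively splitting the array and merging sorted halves.
After all merges, the sorted array is [4, 7, 10, 15].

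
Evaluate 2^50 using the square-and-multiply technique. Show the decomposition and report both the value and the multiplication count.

Computing 2^50 by squaring (build up from 2^1; each line after the first costs one multiplication):

2^1 = 2
2^2 = (2^1)^2 = 2^2 = 4
2^3 = 2 * 2^2 = 2 * 4 = 8
2^6 = (2^3)^2 = 8^2 = 64
2^12 = (2^6)^2 = 64^2 = 4096
2^24 = (2^12)^2 = 4096^2 = 16777216
2^25 = 2 * 2^24 = 2 * 16777216 = 33554432
2^50 = (2^25)^2 = 33554432^2 = 1125899906842624

Result: 1125899906842624
Multiplications needed: 7 (7 lines after 2^1)

2^50 = 1125899906842624. Using exponentiation by squaring, this requires 7 multiplications. The key idea: if the exponent is even, square the half-power; if odd, multiply by the base once.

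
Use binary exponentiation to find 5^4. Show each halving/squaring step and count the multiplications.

Computing 5^4 by squaring (build up from 5^1; each line after the first costs one multiplication):

5^1 = 5
5^2 = (5^1)^2 = 5^2 = 25
5^4 = (5^2)^2 = 25^2 = 625

Result: 625
Multiplications needed: 2 (2 lines after 5^1)

5^4 = 625. Using exponentiation by squaring, this requires 2 multiplications. The key idea: if the exponent is even, square the half-power; if odd, multiply by the base once.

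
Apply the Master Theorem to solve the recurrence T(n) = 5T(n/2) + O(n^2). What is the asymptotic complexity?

Master Theorem for T(n) = 5T(n/2) + O(n^2):

a = 5, b = 2, c = 2
log_b(a) = log_2(5) = 2.3219

Case 1: c = 2 < log_2(5) = 2.3219
T(n) = O(n^(log_2 5))

For T(n) = 5T(n/2) + O(n^2): log_2(5) = 2.3219. This is Case 1 of the Master Theorem (c < log_b(a), work dominated by leaves), giving O(n^(log_2 5)).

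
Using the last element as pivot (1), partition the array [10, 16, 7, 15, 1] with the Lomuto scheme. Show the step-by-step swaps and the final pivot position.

Lomuto partition with pivot = 1:

Initial array: [10, 16, 7, 15, 1]

arr[0]=10 > 1: no swap
arr[1]=16 > 1: no swap
arr[2]=7 > 1: no swap
arr[3]=15 > 1: no swap

Place pivot at position 0: [1, 16, 7, 15, 10]
Pivot position: 0

After partitioning with pivot 1, the array becomes [1, 16, 7, 15, 10]. The pivot is placed at index 0. All elements to the left of the pivot are <= 1, and all elements to the right are > 1.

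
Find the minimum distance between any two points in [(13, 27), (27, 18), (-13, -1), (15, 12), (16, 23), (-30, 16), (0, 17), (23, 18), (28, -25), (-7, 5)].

Computing all pairwise distances among 10 points:

d((13, 27), (27, 18)) = 16.6433
d((13, 27), (-13, -1)) = 38.2099
d((13, 27), (15, 12)) = 15.1327
d((13, 27), (16, 23)) = 5.0
d((13, 27), (-30, 16)) = 44.3847
d((13, 27), (0, 17)) = 16.4012
d((13, 27), (23, 18)) = 13.4536
d((13, 27), (28, -25)) = 54.1202
d((13, 27), (-7, 5)) = 29.7321
d((27, 18), (-13, -1)) = 44.2832
d((27, 18), (15, 12)) = 13.4164
d((27, 18), (16, 23)) = 12.083
d((27, 18), (-30, 16)) = 57.0351
d((27, 18), (0, 17)) = 27.0185
d((27, 18), (23, 18)) = 4.0 <-- minimum
d((27, 18), (28, -25)) = 43.0116
d((27, 18), (-7, 5)) = 36.4005
d((-13, -1), (15, 12)) = 30.8707
d((-13, -1), (16, 23)) = 37.6431
d((-13, -1), (-30, 16)) = 24.0416
d((-13, -1), (0, 17)) = 22.2036
d((-13, -1), (23, 18)) = 40.7063
d((-13, -1), (28, -25)) = 47.5079
d((-13, -1), (-7, 5)) = 8.4853
d((15, 12), (16, 23)) = 11.0454
d((15, 12), (-30, 16)) = 45.1774
d((15, 12), (0, 17)) = 15.8114
d((15, 12), (23, 18)) = 10.0
d((15, 12), (28, -25)) = 39.2173
d((15, 12), (-7, 5)) = 23.0868
d((16, 23), (-30, 16)) = 46.5296
d((16, 23), (0, 17)) = 17.088
d((16, 23), (23, 18)) = 8.6023
d((16, 23), (28, -25)) = 49.4773
d((16, 23), (-7, 5)) = 29.2062
d((-30, 16), (0, 17)) = 30.0167
d((-30, 16), (23, 18)) = 53.0377
d((-30, 16), (28, -25)) = 71.0282
d((-30, 16), (-7, 5)) = 25.4951
d((0, 17), (23, 18)) = 23.0217
d((0, 17), (28, -25)) = 50.4777
d((0, 17), (-7, 5)) = 13.8924
d((23, 18), (28, -25)) = 43.2897
d((23, 18), (-7, 5)) = 32.6956
d((28, -25), (-7, 5)) = 46.0977

Closest pair: (27, 18) and (23, 18) with distance 4.0

The closest pair is (27, 18) and (23, 18) with Euclidean distance 4.0. For 10 points, brute-force pairwise comparison is shown above. For large n, the divide-and-conquer algorithm (sort by x, recurse on halves, check the dividing strip) achieves O(n log n).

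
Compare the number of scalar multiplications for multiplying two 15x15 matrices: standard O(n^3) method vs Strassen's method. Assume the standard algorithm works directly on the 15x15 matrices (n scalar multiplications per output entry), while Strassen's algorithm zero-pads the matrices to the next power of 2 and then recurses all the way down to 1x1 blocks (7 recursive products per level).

Matrix multiplication for 15x15 matrices:

Strassen's algorithm requires power-of-2 dimensions. Pad 15x15 to 16x16 (next power of 2).

Standard algorithm: 15^3 = 3375 multiplications
Strassen's algorithm: 7^(log2(16)) = 7^4 = 2401 multiplications
Savings: 3375 - 2401 = 974 multiplications

Standard: 3375 multiplications (15^3). Strassen: 2401 multiplications (7^4, after padding to 16x16). Strassen reduces 8 recursive multiplications to 7 at each level.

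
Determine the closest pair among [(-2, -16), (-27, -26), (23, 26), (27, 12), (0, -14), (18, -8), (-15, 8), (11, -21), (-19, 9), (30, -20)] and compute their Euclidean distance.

Computing all pairwise distances among 10 points:

d((-2, -16), (-27, -26)) = 26.9258
d((-2, -16), (23, 26)) = 48.8774
d((-2, -16), (27, 12)) = 40.3113
d((-2, -16), (0, -14)) = 2.8284 <-- minimum
d((-2, -16), (18, -8)) = 21.5407
d((-2, -16), (-15, 8)) = 27.2947
d((-2, -16), (11, -21)) = 13.9284
d((-2, -16), (-19, 9)) = 30.2324
d((-2, -16), (30, -20)) = 32.249
d((-27, -26), (23, 26)) = 72.1388
d((-27, -26), (27, 12)) = 66.0303
d((-27, -26), (0, -14)) = 29.5466
d((-27, -26), (18, -8)) = 48.4665
d((-27, -26), (-15, 8)) = 36.0555
d((-27, -26), (11, -21)) = 38.3275
d((-27, -26), (-19, 9)) = 35.9026
d((-27, -26), (30, -20)) = 57.3149
d((23, 26), (27, 12)) = 14.5602
d((23, 26), (0, -14)) = 46.1411
d((23, 26), (18, -8)) = 34.3657
d((23, 26), (-15, 8)) = 42.0476
d((23, 26), (11, -21)) = 48.5077
d((23, 26), (-19, 9)) = 45.31
d((23, 26), (30, -20)) = 46.5296
d((27, 12), (0, -14)) = 37.4833
d((27, 12), (18, -8)) = 21.9317
d((27, 12), (-15, 8)) = 42.19
d((27, 12), (11, -21)) = 36.6742
d((27, 12), (-19, 9)) = 46.0977
d((27, 12), (30, -20)) = 32.1403
d((0, -14), (18, -8)) = 18.9737
d((0, -14), (-15, 8)) = 26.6271
d((0, -14), (11, -21)) = 13.0384
d((0, -14), (-19, 9)) = 29.8329
d((0, -14), (30, -20)) = 30.5941
d((18, -8), (-15, 8)) = 36.6742
d((18, -8), (11, -21)) = 14.7648
d((18, -8), (-19, 9)) = 40.7185
d((18, -8), (30, -20)) = 16.9706
d((-15, 8), (11, -21)) = 38.9487
d((-15, 8), (-19, 9)) = 4.1231
d((-15, 8), (30, -20)) = 53.0
d((11, -21), (-19, 9)) = 42.4264
d((11, -21), (30, -20)) = 19.0263
d((-19, 9), (30, -20)) = 56.9386

Closest pair: (-2, -16) and (0, -14) with distance 2.8284

The closest pair is (-2, -16) and (0, -14) with Euclidean distance 2.8284. For 10 points, brute-force pairwise comparison is shown above. For large n, the divide-and-conquer algorithm (sort by x, recurse on halves, check the dividing strip) achieves O(n log n).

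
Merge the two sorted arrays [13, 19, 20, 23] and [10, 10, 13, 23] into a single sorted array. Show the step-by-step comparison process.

Merging process:

Compare 13 vs 10: take 10 from right. Merged: [10]
Compare 13 vs 10: take 10 from right. Merged: [10, 10]
Compare 13 vs 13: take 13 from left. Merged: [10, 10, 13]
Compare 19 vs 13: take 13 from right. Merged: [10, 10, 13, 13]
Compare 19 vs 23: take 19 from left. Merged: [10, 10, 13, 13, 19]
Compare 20 vs 23: take 20 from left. Merged: [10, 10, 13, 13, 19, 20]
Compare 23 vs 23: take 23 from left. Merged: [10, 10, 13, 13, 19, 20, 23]
Append remaining from right: [23]. Merged: [10, 10, 13, 13, 19, 20, 23, 23]

Final merged array: [10, 10, 13, 13, 19, 20, 23, 23]
Total comparisons: 7

The merged array is [10, 10, 13, 13, 19, 20, 23, 23], requiring 7 comparisons. The merge step runs in O(n) time where n is the total number of elements.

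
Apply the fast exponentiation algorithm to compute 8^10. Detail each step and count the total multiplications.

Computing 8^10 by squaring (build up from 8^1; each line after the first costs one multiplication):

8^1 = 8
8^2 = (8^1)^2 = 8^2 = 64
8^4 = (8^2)^2 = 64^2 = 4096
8^5 = 8 * 8^4 = 8 * 4096 = 32768
8^10 = (8^5)^2 = 32768^2 = 1073741824

Result: 1073741824
Multiplications needed: 4 (4 lines after 8^1)

8^10 = 1073741824. Using exponentiation by squaring, this requires 4 multiplications. The key idea: if the exponent is even, square the half-power; if odd, multiply by the base once.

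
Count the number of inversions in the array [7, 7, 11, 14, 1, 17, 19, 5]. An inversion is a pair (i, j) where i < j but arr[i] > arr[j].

Finding inversions in [7, 7, 11, 14, 1, 17, 19, 5]:

(0, 4): arr[0]=7 > arr[4]=1
(0, 7): arr[0]=7 > arr[7]=5
(1, 4): arr[1]=7 > arr[4]=1
(1, 7): arr[1]=7 > arr[7]=5
(2, 4): arr[2]=11 > arr[4]=1
(2, 7): arr[2]=11 > arr[7]=5
(3, 4): arr[3]=14 > arr[4]=1
(3, 7): arr[3]=14 > arr[7]=5
(5, 7): arr[5]=17 > arr[7]=5
(6, 7): arr[6]=19 > arr[7]=5

Total inversions: 10

The array has 10 inversion(s): (0,4), (0,7), (1,4), (1,7), (2,4), (2,7), (3,4), (3,7), (5,7), (6,7). Each pair (i,j) satisfies i < j and arr[i] > arr[j].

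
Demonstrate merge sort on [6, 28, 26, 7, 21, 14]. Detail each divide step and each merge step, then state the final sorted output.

Merge sort trace:

Split: [6, 28, 26, 7, 21, 14] -> [6, 28, 26] and [7, 21, 14]
  Split: [6, 28, 26] -> [6] and [28, 26]
    Split: [28, 26] -> [28] and [26]
    Merge: [28] + [26] -> [26, 28]
  Merge: [6] + [26, 28] -> [6, 26, 28]
  Split: [7, 21, 14] -> [7] and [21, 14]
    Split: [21, 14] -> [21] and [14]
    Merge: [21] + [14] -> [14, 21]
  Merge: [7] + [14, 21] -> [7, 14, 21]
Merge: [6, 26, 28] + [7, 14, 21] -> [6, 7, 14, 21, 26, 28]

Final sorted array: [6, 7, 14, 21, 26, 28]

The merge sort proceeds by recursively splitting the array and merging sorted halves.
After all merges, the sorted array is [6, 7, 14, 21, 26, 28].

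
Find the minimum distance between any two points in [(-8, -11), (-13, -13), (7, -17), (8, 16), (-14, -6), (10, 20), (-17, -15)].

Computing all pairwise distances among 7 points:

d((-8, -11), (-13, -13)) = 5.3852
d((-8, -11), (7, -17)) = 16.1555
d((-8, -11), (8, 16)) = 31.3847
d((-8, -11), (-14, -6)) = 7.8102
d((-8, -11), (10, 20)) = 35.8469
d((-8, -11), (-17, -15)) = 9.8489
d((-13, -13), (7, -17)) = 20.3961
d((-13, -13), (8, 16)) = 35.805
d((-13, -13), (-14, -6)) = 7.0711
d((-13, -13), (10, 20)) = 40.2244
d((-13, -13), (-17, -15)) = 4.4721 <-- minimum
d((7, -17), (8, 16)) = 33.0151
d((7, -17), (-14, -6)) = 23.7065
d((7, -17), (10, 20)) = 37.1214
d((7, -17), (-17, -15)) = 24.0832
d((8, 16), (-14, -6)) = 31.1127
d((8, 16), (10, 20)) = 4.4721 <-- minimum
d((8, 16), (-17, -15)) = 39.8246
d((-14, -6), (10, 20)) = 35.3836
d((-14, -6), (-17, -15)) = 9.4868
d((10, 20), (-17, -15)) = 44.2041

Minimum distance: 4.4721 (tie among 2 pairs: (-13, -13) and (-17, -15); (8, 16) and (10, 20))

The minimum Euclidean distance is 4.4721. There is a tie: 2 pairs achieve this minimum — (-13, -13) and (-17, -15); (8, 16) and (10, 20). Any of these is a valid closest pair. For 7 points, brute-force pairwise comparison is shown above. For large n, the divide-and-conquer algorithm (sort by x, recurse on halves, check the dividing strip) achieves O(n log n).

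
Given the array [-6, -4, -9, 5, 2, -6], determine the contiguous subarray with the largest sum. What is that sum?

Using Kadane's algorithm on [-6, -4, -9, 5, 2, -6]:

Scanning through the array:
Position 1 (value -4): max_ending_here = -4, max_so_far = -4
Position 2 (value -9): max_ending_here = -9, max_so_far = -4
Position 3 (value 5): max_ending_here = 5, max_so_far = 5
Position 4 (value 2): max_ending_here = 7, max_so_far = 7
Position 5 (value -6): max_ending_here = 1, max_so_far = 7

Maximum subarray: [5, 2]
Maximum sum: 7

The maximum subarray is [5, 2] with sum 7. This subarray runs from index 3 to index 4.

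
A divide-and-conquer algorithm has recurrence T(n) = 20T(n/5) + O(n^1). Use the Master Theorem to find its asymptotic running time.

Master Theorem for T(n) = 20T(n/5) + O(n^1):

a = 20, b = 5, c = 1
log_b(a) = log_5(20) = 1.8614

Case 1: c = 1 < log_5(20) = 1.8614
T(n) = O(n^(log_5 20))

For T(n) = 20T(n/5) + O(n^1): log_5(20) = 1.8614. This is Case 1 of the Master Theorem (c < log_b(a), work dominated by leaves), giving O(n^(log_5 20)).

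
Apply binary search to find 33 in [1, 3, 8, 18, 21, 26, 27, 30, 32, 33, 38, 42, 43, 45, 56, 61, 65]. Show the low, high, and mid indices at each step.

Binary search for 33 in [1, 3, 8, 18, 21, 26, 27, 30, 32, 33, 38, 42, 43, 45, 56, 61, 65]:

lo=0, hi=16, mid=8, arr[mid]=32 -> 32 < 33, search right half
lo=9, hi=16, mid=12, arr[mid]=43 -> 43 > 33, search left half
lo=9, hi=11, mid=10, arr[mid]=38 -> 38 > 33, search left half
lo=9, hi=9, mid=9, arr[mid]=33 -> Found target at index 9!

Binary search finds 33 at index 9 after 4 comparisons. The search repeatedly halves the search space by comparing with the middle element.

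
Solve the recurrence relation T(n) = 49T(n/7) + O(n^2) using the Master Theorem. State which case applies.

Master Theorem for T(n) = 49T(n/7) + O(n^2):

a = 49, b = 7, c = 2
log_b(a) = log_7(49) = 2.0000

Case 2: c = 2 = log_7(49) = 2.0000
T(n) = O(n^2 log n) = O(n^2 log n)

For T(n) = 49T(n/7) + O(n^2): log_7(49) = 2.0000. This is Case 2 of the Master Theorem (c = log_b(a), equal work at all levels), giving O(n^2 log n).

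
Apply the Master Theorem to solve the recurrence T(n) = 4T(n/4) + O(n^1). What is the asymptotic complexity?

Master Theorem for T(n) = 4T(n/4) + O(n^1):

a = 4, b = 4, c = 1
log_b(a) = log_4(4) = 1.0000

Case 2: c = 1 = log_4(4) = 1.0000
T(n) = O(n^1 log n) = O(n log n)

For T(n) = 4T(n/4) + O(n^1): log_4(4) = 1.0000. This is Case 2 of the Master Theorem (c = log_b(a), equal work at all levels), giving O(n log n).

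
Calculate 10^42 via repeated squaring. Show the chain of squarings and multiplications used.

Computing 10^42 by squaring (build up from 10^1; each line after the first costs one multiplication):

10^1 = 10
10^2 = (10^1)^2 = 10^2 = 100
10^4 = (10^2)^2 = 100^2 = 10000
10^5 = 10 * 10^4 = 10 * 10000 = 100000
10^10 = (10^5)^2 = 100000^2 = 10000000000
10^20 = (10^10)^2 = 10000000000^2 = 100000000000000000000
10^21 = 10 * 10^20 = 10 * 100000000000000000000 = 1000000000000000000000
10^42 = (10^21)^2 = 1000000000000000000000^2 = 1000000000000000000000000000000000000000000

Result: 1000000000000000000000000000000000000000000
Multiplications needed: 7 (7 lines after 10^1)

10^42 = 1000000000000000000000000000000000000000000. Using exponentiation by squaring, this requires 7 multiplications. The key idea: if the exponent is even, square the half-power; if odd, multiply by the base once.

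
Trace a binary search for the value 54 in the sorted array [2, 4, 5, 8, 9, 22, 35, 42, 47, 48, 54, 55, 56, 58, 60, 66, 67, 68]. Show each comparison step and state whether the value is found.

Binary search for 54 in [2, 4, 5, 8, 9, 22, 35, 42, 47, 48, 54, 55, 56, 58, 60, 66, 67, 68]:

lo=0, hi=17, mid=8, arr[mid]=47 -> 47 < 54, search right half
lo=9, hi=17, mid=13, arr[mid]=58 -> 58 > 54, search left half
lo=9, hi=12, mid=10, arr[mid]=54 -> Found target at index 10!

Binary search finds 54 at index 10 after 3 comparisons. The search repeatedly halves the search space by comparing with the middle element.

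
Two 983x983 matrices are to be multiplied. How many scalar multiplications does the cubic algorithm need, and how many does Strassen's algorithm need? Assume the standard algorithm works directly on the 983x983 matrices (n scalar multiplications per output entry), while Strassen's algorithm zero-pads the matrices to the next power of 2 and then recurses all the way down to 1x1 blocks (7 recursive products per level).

Matrix multiplication for 983x983 matrices:

Strassen's algorithm requires power-of-2 dimensions. Pad 983x983 to 1024x1024 (next power of 2).

Standard algorithm: 983^3 = 949862087 multiplications
Strassen's algorithm: 7^(log2(1024)) = 7^10 = 282475249 multiplications
Savings: 949862087 - 282475249 = 667386838 multiplications

Standard: 949862087 multiplications (983^3). Strassen: 282475249 multiplications (7^10, after padding to 1024x1024). Strassen reduces 8 recursive multiplications to 7 at each level.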